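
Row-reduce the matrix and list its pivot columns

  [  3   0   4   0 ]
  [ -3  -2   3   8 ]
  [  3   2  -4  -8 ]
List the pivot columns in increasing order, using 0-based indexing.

Multiply R1 by 1/3.
  [  1   0  4/3   0 ]
  [ -3  -2    3   8 ]
  [  3   2   -4  -8 ]
Add 3 times R1 to R2.
  [ 1   0  4/3   0 ]
  [ 0  -2    7   8 ]
  [ 3   2   -4  -8 ]
Subtract 3 times R1 from R3.
  [ 1   0  4/3   0 ]
  [ 0  -2    7   8 ]
  [ 0   2   -8  -8 ]
Multiply R2 by -1/2.
  [ 1  0   4/3   0 ]
  [ 0  1  -7/2  -4 ]
  [ 0  2    -8  -8 ]
Subtract 2 times R2 from R3.
  [ 1  0   4/3   0 ]
  [ 0  1  -7/2  -4 ]
  [ 0  0    -1   0 ]
Multiply R3 by -1.
  [ 1  0   4/3   0 ]
  [ 0  1  -7/2  -4 ]
  [ 0  0     1   0 ]
Add 7/2 times R3 to R2.
  [ 1  0  4/3   0 ]
  [ 0  1    0  -4 ]
  [ 0  0    1   0 ]
Subtract 4/3 times R3 from R1.
  [ 1  0  0   0 ]
  [ 0  1  0  -4 ]
  [ 0  0  1   0 ]
Pivot columns are the columns containing a leading 1.

0, 1, 2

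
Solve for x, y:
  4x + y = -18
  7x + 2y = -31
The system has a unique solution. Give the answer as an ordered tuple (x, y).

Form the augmented matrix and row-reduce:
  [ 4  1  |  -18 ]
  [ 7  2  |  -31 ]
ρ1 → 1/4·ρ1
  [ 1  1/4  |  -9/2 ]
  [ 7    2  |   -31 ]
ρ2 → ρ2 − 7·ρ1
  [ 1  1/4  |  -9/2 ]
  [ 0  1/4  |   1/2 ]
ρ2 → 4·ρ2
  [ 1  1/4  |  -9/2 ]
  [ 0    1  |     2 ]
ρ1 → ρ1 − 1/4·ρ2
  [ 1  0  |  -5 ]
  [ 0  1  |   2 ]
Reading off the last column: x = -5, y = 2.

(-5, 2)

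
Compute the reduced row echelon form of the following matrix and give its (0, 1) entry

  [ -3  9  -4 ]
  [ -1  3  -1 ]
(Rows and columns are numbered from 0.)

-3

r1 := -1/3·r1
  [  1  -3  4/3 ]
  [ -1   3   -1 ]
r2 := r2 + r1
  [ 1  -3  4/3 ]
  [ 0   0  1/3 ]
r2 := 3·r2
  [ 1  -3  4/3 ]
  [ 0   0    1 ]
r1 := r1 − 4/3·r2
  [ 1  -3  0 ]
  [ 0   0  1 ]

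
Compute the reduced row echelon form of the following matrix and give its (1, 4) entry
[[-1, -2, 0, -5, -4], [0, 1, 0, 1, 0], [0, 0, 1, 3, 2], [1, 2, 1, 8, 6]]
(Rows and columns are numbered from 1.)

3

R1 → -1·R1
  [ 1  2  0  5  4 ]
  [ 0  1  0  1  0 ]
  [ 0  0  1  3  2 ]
  [ 1  2  1  8  6 ]
R4 → R4 − R1
  [ 1  2  0  5  4 ]
  [ 0  1  0  1  0 ]
  [ 0  0  1  3  2 ]
  [ 0  0  1  3  2 ]
R4 → R4 − R3
  [ 1  2  0  5  4 ]
  [ 0  1  0  1  0 ]
  [ 0  0  1  3  2 ]
  [ 0  0  0  0  0 ]
R1 → R1 − 2·R2
  [ 1  0  0  3  4 ]
  [ 0  1  0  1  0 ]
  [ 0  0  1  3  2 ]
  [ 0  0  0  0  0 ]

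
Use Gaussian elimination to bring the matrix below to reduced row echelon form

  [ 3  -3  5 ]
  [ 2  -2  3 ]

Multiply ρ1 by 1/3.
  [ 1  -1  5/3 ]
  [ 2  -2    3 ]
Subtract 2 times ρ1 from ρ2.
  [ 1  -1   5/3 ]
  [ 0   0  -1/3 ]
Multiply ρ2 by -3.
  [ 1  -1  5/3 ]
  [ 0   0    1 ]
Subtract 5/3 times ρ2 from ρ1.
  [ 1  -1  0 ]
  [ 0   0  1 ]

[[1, -1, 0], [0, 0, 1]]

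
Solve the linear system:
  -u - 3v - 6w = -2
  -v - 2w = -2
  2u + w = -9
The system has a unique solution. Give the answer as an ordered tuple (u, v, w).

(-4, 4, -1)

Form the augmented matrix and row-reduce:
  [ -1  -3  -6  |  -2 ]
  [  0  -1  -2  |  -2 ]
  [  2   0   1  |  -9 ]
R1 -> -1·R1
  [ 1   3   6  |   2 ]
  [ 0  -1  -2  |  -2 ]
  [ 2   0   1  |  -9 ]
R3 -> R3 − 2·R1
  [ 1   3    6  |    2 ]
  [ 0  -1   -2  |   -2 ]
  [ 0  -6  -11  |  -13 ]
R2 -> -1·R2
  [ 1   3    6  |    2 ]
  [ 0   1    2  |    2 ]
  [ 0  -6  -11  |  -13 ]
R3 -> R3 + 6·R2
  [ 1  3  6  |   2 ]
  [ 0  1  2  |   2 ]
  [ 0  0  1  |  -1 ]
R2 -> R2 − 2·R3
  [ 1  3  6  |   2 ]
  [ 0  1  0  |   4 ]
  [ 0  0  1  |  -1 ]
R1 -> R1 − 6·R3
  [ 1  3  0  |   8 ]
  [ 0  1  0  |   4 ]
  [ 0  0  1  |  -1 ]
R1 -> R1 − 3·R2
  [ 1  0  0  |  -4 ]
  [ 0  1  0  |   4 ]
  [ 0  0  1  |  -1 ]
Reading off the last column: u = -4, v = 4, w = -1.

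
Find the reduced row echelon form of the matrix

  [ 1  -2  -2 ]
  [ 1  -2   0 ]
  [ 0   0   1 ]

[[1, -2, 0], [0, 0, 1], [0, 0, 0]]

ρ2 → ρ2 − ρ1
  [ 1  -2  -2 ]
  [ 0   0   2 ]
  [ 0   0   1 ]
ρ2 → 1/2·ρ2
  [ 1  -2  -2 ]
  [ 0   0   1 ]
  [ 0   0   1 ]
ρ3 → ρ3 − ρ2
  [ 1  -2  -2 ]
  [ 0   0   1 ]
  [ 0   0   0 ]
ρ1 → ρ1 + 2·ρ2
  [ 1  -2  0 ]
  [ 0   0  1 ]
  [ 0   0  0 ]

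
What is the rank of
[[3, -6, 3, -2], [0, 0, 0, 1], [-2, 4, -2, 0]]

rank = 2

Multiply ρ1 by 1/3.
  [  1  -2   1  -2/3 ]
  [  0   0   0     1 ]
  [ -2   4  -2     0 ]
Add 2 times ρ1 to ρ3.
  [ 1  -2  1  -2/3 ]
  [ 0   0  0     1 ]
  [ 0   0  0  -4/3 ]
Add 4/3 times ρ2 to ρ3.
  [ 1  -2  1  -2/3 ]
  [ 0   0  0     1 ]
  [ 0   0  0     0 ]
Add 2/3 times ρ2 to ρ1.
  [ 1  -2  1  0 ]
  [ 0   0  0  1 ]
  [ 0   0  0  0 ]
The reduced form has 2 nonzero rows.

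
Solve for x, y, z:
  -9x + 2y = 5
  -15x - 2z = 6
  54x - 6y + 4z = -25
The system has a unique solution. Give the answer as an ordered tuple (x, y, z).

Form the augmented matrix and row-reduce:
  [  -9   2   0  |    5 ]
  [ -15   0  -2  |    6 ]
  [  54  -6   4  |  -25 ]
Multiply R1 by -1/9.
  [   1  -2/9   0  |  -5/9 ]
  [ -15     0  -2  |     6 ]
  [  54    -6   4  |   -25 ]
Add 15 times R1 to R2.
  [  1   -2/9   0  |  -5/9 ]
  [  0  -10/3  -2  |  -7/3 ]
  [ 54     -6   4  |   -25 ]
Subtract 54 times R1 from R3.
  [ 1   -2/9   0  |  -5/9 ]
  [ 0  -10/3  -2  |  -7/3 ]
  [ 0      6   4  |     5 ]
Multiply R2 by -3/10.
  [ 1  -2/9    0  |  -5/9 ]
  [ 0     1  3/5  |  7/10 ]
  [ 0     6    4  |     5 ]
Subtract 6 times R2 from R3.
  [ 1  -2/9    0  |  -5/9 ]
  [ 0     1  3/5  |  7/10 ]
  [ 0     0  2/5  |   4/5 ]
Multiply R3 by 5/2.
  [ 1  -2/9    0  |  -5/9 ]
  [ 0     1  3/5  |  7/10 ]
  [ 0     0    1  |     2 ]
Subtract 3/5 times R3 from R2.
  [ 1  -2/9  0  |  -5/9 ]
  [ 0     1  0  |  -1/2 ]
  [ 0     0  1  |     2 ]
Add 2/9 times R2 to R1.
  [ 1  0  0  |  -2/3 ]
  [ 0  1  0  |  -1/2 ]
  [ 0  0  1  |     2 ]
Reading off the last column: x = -2/3, y = -1/2, z = 2.

(-2/3, -1/2, 2)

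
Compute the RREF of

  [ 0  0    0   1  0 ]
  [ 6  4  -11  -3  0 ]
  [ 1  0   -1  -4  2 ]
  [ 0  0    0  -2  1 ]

ρ1 <=> ρ2
  [ 6  4  -11  -3  0 ]
  [ 0  0    0   1  0 ]
  [ 1  0   -1  -4  2 ]
  [ 0  0    0  -2  1 ]
ρ1 → 1/6·ρ1
  [ 1  2/3  -11/6  -1/2  0 ]
  [ 0    0      0     1  0 ]
  [ 1    0     -1    -4  2 ]
  [ 0    0      0    -2  1 ]
ρ3 → ρ3 − ρ1
  [ 1   2/3  -11/6  -1/2  0 ]
  [ 0     0      0     1  0 ]
  [ 0  -2/3    5/6  -7/2  2 ]
  [ 0     0      0    -2  1 ]
ρ2 <=> ρ3
  [ 1   2/3  -11/6  -1/2  0 ]
  [ 0  -2/3    5/6  -7/2  2 ]
  [ 0     0      0     1  0 ]
  [ 0     0      0    -2  1 ]
ρ2 → -3/2·ρ2
  [ 1  2/3  -11/6  -1/2   0 ]
  [ 0    1   -5/4  21/4  -3 ]
  [ 0    0      0     1   0 ]
  [ 0    0      0    -2   1 ]
ρ4 → ρ4 + 2·ρ3
  [ 1  2/3  -11/6  -1/2   0 ]
  [ 0    1   -5/4  21/4  -3 ]
  [ 0    0      0     1   0 ]
  [ 0    0      0     0   1 ]
ρ2 → ρ2 + 3·ρ4
  [ 1  2/3  -11/6  -1/2  0 ]
  [ 0    1   -5/4  21/4  0 ]
  [ 0    0      0     1  0 ]
  [ 0    0      0     0  1 ]
ρ2 → ρ2 − 21/4·ρ3
  [ 1  2/3  -11/6  -1/2  0 ]
  [ 0    1   -5/4     0  0 ]
  [ 0    0      0     1  0 ]
  [ 0    0      0     0  1 ]
ρ1 → ρ1 + 1/2·ρ3
  [ 1  2/3  -11/6  0  0 ]
  [ 0    1   -5/4  0  0 ]
  [ 0    0      0  1  0 ]
  [ 0    0      0  0  1 ]
ρ1 → ρ1 − 2/3·ρ2
  [ 1  0    -1  0  0 ]
  [ 0  1  -5/4  0  0 ]
  [ 0  0     0  1  0 ]
  [ 0  0     0  0  1 ]

[[1, 0, -1, 0, 0], [0, 1, -5/4, 0, 0], [0, 0, 0, 1, 0], [0, 0, 0, 0, 1]]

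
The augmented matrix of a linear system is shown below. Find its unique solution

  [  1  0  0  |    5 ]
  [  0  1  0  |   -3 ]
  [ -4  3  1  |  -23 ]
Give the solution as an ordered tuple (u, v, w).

r3 ← r3 + 4·r1
r3 ← r3 − 3·r2
Reading off the last column: u = 5, v = -3, w = 6.

(5, -3, 6)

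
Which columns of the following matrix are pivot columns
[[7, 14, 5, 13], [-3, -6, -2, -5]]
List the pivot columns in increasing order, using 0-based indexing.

Multiply r1 by 1/7.
Add 3 times r1 to r2.
Multiply r2 by 7.
Subtract 5/7 times r2 from r1.
Pivot columns are the columns containing a leading 1.

0, 2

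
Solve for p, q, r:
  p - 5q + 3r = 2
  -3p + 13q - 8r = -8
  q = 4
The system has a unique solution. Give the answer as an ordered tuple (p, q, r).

Form the augmented matrix and row-reduce:
  [  1  -5   3  |   2 ]
  [ -3  13  -8  |  -8 ]
  [  0   1   0  |   4 ]
Add 3 times R1 to R2.
  [ 1  -5  3  |   2 ]
  [ 0  -2  1  |  -2 ]
  [ 0   1  0  |   4 ]
Multiply R2 by -1/2.
  [ 1  -5     3  |  2 ]
  [ 0   1  -1/2  |  1 ]
  [ 0   1     0  |  4 ]
Subtract R2 from R3.
  [ 1  -5     3  |  2 ]
  [ 0   1  -1/2  |  1 ]
  [ 0   0   1/2  |  3 ]
Multiply R3 by 2.
  [ 1  -5     3  |  2 ]
  [ 0   1  -1/2  |  1 ]
  [ 0   0     1  |  6 ]
Add 1/2 times R3 to R2.
  [ 1  -5  3  |  2 ]
  [ 0   1  0  |  4 ]
  [ 0   0  1  |  6 ]
Subtract 3 times R3 from R1.
  [ 1  -5  0  |  -16 ]
  [ 0   1  0  |    4 ]
  [ 0   0  1  |    6 ]
Add 5 times R2 to R1.
  [ 1  0  0  |  4 ]
  [ 0  1  0  |  4 ]
  [ 0  0  1  |  6 ]
Reading off the last column: p = 4, q = 4, r = 6.

(4, 4, 6)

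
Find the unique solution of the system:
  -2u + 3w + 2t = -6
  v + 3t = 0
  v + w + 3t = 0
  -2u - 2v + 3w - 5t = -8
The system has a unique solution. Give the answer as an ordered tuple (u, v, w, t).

Form the augmented matrix and row-reduce:
  [ -2   0  3   2  |  -6 ]
  [  0   1  0   3  |   0 ]
  [  0   1  1   3  |   0 ]
  [ -2  -2  3  -5  |  -8 ]
Multiply R1 by -1/2.
  [  1   0  -3/2  -1  |   3 ]
  [  0   1     0   3  |   0 ]
  [  0   1     1   3  |   0 ]
  [ -2  -2     3  -5  |  -8 ]
Add 2 times R1 to R4.
  [ 1   0  -3/2  -1  |   3 ]
  [ 0   1     0   3  |   0 ]
  [ 0   1     1   3  |   0 ]
  [ 0  -2     0  -7  |  -2 ]
Subtract R2 from R3.
  [ 1   0  -3/2  -1  |   3 ]
  [ 0   1     0   3  |   0 ]
  [ 0   0     1   0  |   0 ]
  [ 0  -2     0  -7  |  -2 ]
Add 2 times R2 to R4.
  [ 1  0  -3/2  -1  |   3 ]
  [ 0  1     0   3  |   0 ]
  [ 0  0     1   0  |   0 ]
  [ 0  0     0  -1  |  -2 ]
Multiply R4 by -1.
  [ 1  0  -3/2  -1  |  3 ]
  [ 0  1     0   3  |  0 ]
  [ 0  0     1   0  |  0 ]
  [ 0  0     0   1  |  2 ]
Subtract 3 times R4 from R2.
  [ 1  0  -3/2  -1  |   3 ]
  [ 0  1     0   0  |  -6 ]
  [ 0  0     1   0  |   0 ]
  [ 0  0     0   1  |   2 ]
Add R4 to R1.
  [ 1  0  -3/2  0  |   5 ]
  [ 0  1     0  0  |  -6 ]
  [ 0  0     1  0  |   0 ]
  [ 0  0     0  1  |   2 ]
Add 3/2 times R3 to R1.
  [ 1  0  0  0  |   5 ]
  [ 0  1  0  0  |  -6 ]
  [ 0  0  1  0  |   0 ]
  [ 0  0  0  1  |   2 ]
Reading off the last column: u = 5, v = -6, w = 0, t = 2.

(5, -6, 0, 2)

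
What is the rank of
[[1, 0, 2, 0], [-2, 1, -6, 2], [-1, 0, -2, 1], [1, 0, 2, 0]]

rank = 3

ρ2 ← ρ2 + 2·ρ1
ρ3 ← ρ3 + ρ1
ρ4 ← ρ4 − ρ1
ρ2 ← ρ2 − 2·ρ3
The reduced form has 3 nonzero rows.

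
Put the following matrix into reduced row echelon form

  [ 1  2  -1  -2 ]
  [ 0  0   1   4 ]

R1 := R1 + R2

[[1, 2, 0, 2], [0, 0, 1, 4]]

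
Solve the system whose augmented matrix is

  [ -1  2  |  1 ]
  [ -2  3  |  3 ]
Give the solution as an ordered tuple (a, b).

ρ1 → -1·ρ1
  [  1  -2  |  -1 ]
  [ -2   3  |   3 ]
ρ2 → ρ2 + 2·ρ1
  [ 1  -2  |  -1 ]
  [ 0  -1  |   1 ]
ρ2 → -1·ρ2
  [ 1  -2  |  -1 ]
  [ 0   1  |  -1 ]
ρ1 → ρ1 + 2·ρ2
  [ 1  0  |  -3 ]
  [ 0  1  |  -1 ]
Reading off the last column: a = -3, b = -1.

(-3, -1)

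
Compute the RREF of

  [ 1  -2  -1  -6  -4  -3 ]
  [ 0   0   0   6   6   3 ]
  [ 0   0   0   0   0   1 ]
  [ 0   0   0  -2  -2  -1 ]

[[1, -2, -1, 0, 2, 0], [0, 0, 0, 1, 1, 0], [0, 0, 0, 0, 0, 1], [0, 0, 0, 0, 0, 0]]

Multiply R2 by 1/6.
  [ 1  -2  -1  -6  -4   -3 ]
  [ 0   0   0   1   1  1/2 ]
  [ 0   0   0   0   0    1 ]
  [ 0   0   0  -2  -2   -1 ]
Add 2 times R2 to R4.
  [ 1  -2  -1  -6  -4   -3 ]
  [ 0   0   0   1   1  1/2 ]
  [ 0   0   0   0   0    1 ]
  [ 0   0   0   0   0    0 ]
Subtract 1/2 times R3 from R2.
  [ 1  -2  -1  -6  -4  -3 ]
  [ 0   0   0   1   1   0 ]
  [ 0   0   0   0   0   1 ]
  [ 0   0   0   0   0   0 ]
Add 3 times R3 to R1.
  [ 1  -2  -1  -6  -4  0 ]
  [ 0   0   0   1   1  0 ]
  [ 0   0   0   0   0  1 ]
  [ 0   0   0   0   0  0 ]
Add 6 times R2 to R1.
  [ 1  -2  -1  0  2  0 ]
  [ 0   0   0  1  1  0 ]
  [ 0   0   0  0  0  1 ]
  [ 0   0   0  0  0  0 ]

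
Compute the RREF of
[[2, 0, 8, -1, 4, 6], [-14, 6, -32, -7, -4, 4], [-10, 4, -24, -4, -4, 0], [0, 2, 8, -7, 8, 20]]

Multiply R1 by 1/2.
Add 14 times R1 to R2.
Add 10 times R1 to R3.
Multiply R2 by 1/6.
Subtract 4 times R2 from R3.
Subtract 2 times R2 from R4.
Multiply R3 by 3.
Add 7/3 times R3 to R4.
Add 7/3 times R3 to R2.
Add 1/2 times R3 to R1.

[[1, 0, 4, 0, 2, 2], [0, 1, 4, 0, 4, 3], [0, 0, 0, 1, 0, -2], [0, 0, 0, 0, 0, 0]]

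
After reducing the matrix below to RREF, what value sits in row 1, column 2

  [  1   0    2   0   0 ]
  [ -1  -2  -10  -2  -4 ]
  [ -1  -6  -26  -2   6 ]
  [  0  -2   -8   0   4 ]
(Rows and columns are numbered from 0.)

r2 ← r2 + r1
  [  1   0    2   0   0 ]
  [  0  -2   -8  -2  -4 ]
  [ -1  -6  -26  -2   6 ]
  [  0  -2   -8   0   4 ]
r3 ← r3 + r1
  [ 1   0    2   0   0 ]
  [ 0  -2   -8  -2  -4 ]
  [ 0  -6  -24  -2   6 ]
  [ 0  -2   -8   0   4 ]
r2 ← -1/2·r2
  [ 1   0    2   0  0 ]
  [ 0   1    4   1  2 ]
  [ 0  -6  -24  -2  6 ]
  [ 0  -2   -8   0  4 ]
r3 ← r3 + 6·r2
  [ 1   0   2  0   0 ]
  [ 0   1   4  1   2 ]
  [ 0   0   0  4  18 ]
  [ 0  -2  -8  0   4 ]
r4 ← r4 + 2·r2
  [ 1  0  2  0   0 ]
  [ 0  1  4  1   2 ]
  [ 0  0  0  4  18 ]
  [ 0  0  0  2   8 ]
r3 ← 1/4·r3
  [ 1  0  2  0    0 ]
  [ 0  1  4  1    2 ]
  [ 0  0  0  1  9/2 ]
  [ 0  0  0  2    8 ]
r4 ← r4 − 2·r3
  [ 1  0  2  0    0 ]
  [ 0  1  4  1    2 ]
  [ 0  0  0  1  9/2 ]
  [ 0  0  0  0   -1 ]
r4 ← -1·r4
  [ 1  0  2  0    0 ]
  [ 0  1  4  1    2 ]
  [ 0  0  0  1  9/2 ]
  [ 0  0  0  0    1 ]
r3 ← r3 − 9/2·r4
  [ 1  0  2  0  0 ]
  [ 0  1  4  1  2 ]
  [ 0  0  0  1  0 ]
  [ 0  0  0  0  1 ]
r2 ← r2 − 2·r4
  [ 1  0  2  0  0 ]
  [ 0  1  4  1  0 ]
  [ 0  0  0  1  0 ]
  [ 0  0  0  0  1 ]
r2 ← r2 − r3
  [ 1  0  2  0  0 ]
  [ 0  1  4  0  0 ]
  [ 0  0  0  1  0 ]
  [ 0  0  0  0  1 ]

4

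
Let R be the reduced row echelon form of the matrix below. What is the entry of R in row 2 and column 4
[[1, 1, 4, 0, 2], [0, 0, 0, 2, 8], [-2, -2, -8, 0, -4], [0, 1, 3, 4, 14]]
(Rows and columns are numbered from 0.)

4

R3 := R3 + 2·R1
  [ 1  1  4  0   2 ]
  [ 0  0  0  2   8 ]
  [ 0  0  0  0   0 ]
  [ 0  1  3  4  14 ]
R2 <-> R4
  [ 1  1  4  0   2 ]
  [ 0  1  3  4  14 ]
  [ 0  0  0  0   0 ]
  [ 0  0  0  2   8 ]
R3 <-> R4
  [ 1  1  4  0   2 ]
  [ 0  1  3  4  14 ]
  [ 0  0  0  2   8 ]
  [ 0  0  0  0   0 ]
R3 := 1/2·R3
  [ 1  1  4  0   2 ]
  [ 0  1  3  4  14 ]
  [ 0  0  0  1   4 ]
  [ 0  0  0  0   0 ]
R2 := R2 − 4·R3
  [ 1  1  4  0   2 ]
  [ 0  1  3  0  -2 ]
  [ 0  0  0  1   4 ]
  [ 0  0  0  0   0 ]
R1 := R1 − R2
  [ 1  0  1  0   4 ]
  [ 0  1  3  0  -2 ]
  [ 0  0  0  1   4 ]
  [ 0  0  0  0   0 ]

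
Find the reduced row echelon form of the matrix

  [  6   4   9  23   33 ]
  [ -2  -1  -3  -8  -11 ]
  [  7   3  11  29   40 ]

Multiply R1 by 1/6.
  [  1  2/3  3/2  23/6  11/2 ]
  [ -2   -1   -3    -8   -11 ]
  [  7    3   11    29    40 ]
Add 2 times R1 to R2.
  [ 1  2/3  3/2  23/6  11/2 ]
  [ 0  1/3    0  -1/3     0 ]
  [ 7    3   11    29    40 ]
Subtract 7 times R1 from R3.
  [ 1   2/3  3/2  23/6  11/2 ]
  [ 0   1/3    0  -1/3     0 ]
  [ 0  -5/3  1/2  13/6   3/2 ]
Multiply R2 by 3.
  [ 1   2/3  3/2  23/6  11/2 ]
  [ 0     1    0    -1     0 ]
  [ 0  -5/3  1/2  13/6   3/2 ]
Add 5/3 times R2 to R3.
  [ 1  2/3  3/2  23/6  11/2 ]
  [ 0    1    0    -1     0 ]
  [ 0    0  1/2   1/2   3/2 ]
Multiply R3 by 2.
  [ 1  2/3  3/2  23/6  11/2 ]
  [ 0    1    0    -1     0 ]
  [ 0    0    1     1     3 ]
Subtract 3/2 times R3 from R1.
  [ 1  2/3  0  7/3  1 ]
  [ 0    1  0   -1  0 ]
  [ 0    0  1    1  3 ]
Subtract 2/3 times R2 from R1.
  [ 1  0  0   3  1 ]
  [ 0  1  0  -1  0 ]
  [ 0  0  1   1  3 ]

[[1, 0, 0, 3, 1], [0, 1, 0, -1, 0], [0, 0, 1, 1, 3]]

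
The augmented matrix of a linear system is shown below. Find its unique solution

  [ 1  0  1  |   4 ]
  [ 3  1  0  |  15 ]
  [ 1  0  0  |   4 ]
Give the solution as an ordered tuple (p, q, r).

r2 := r2 − 3·r1
  [ 1  0   1  |  4 ]
  [ 0  1  -3  |  3 ]
  [ 1  0   0  |  4 ]
r3 := r3 − r1
  [ 1  0   1  |  4 ]
  [ 0  1  -3  |  3 ]
  [ 0  0  -1  |  0 ]
r3 := -1·r3
  [ 1  0   1  |  4 ]
  [ 0  1  -3  |  3 ]
  [ 0  0   1  |  0 ]
r2 := r2 + 3·r3
  [ 1  0  1  |  4 ]
  [ 0  1  0  |  3 ]
  [ 0  0  1  |  0 ]
r1 := r1 − r3
  [ 1  0  0  |  4 ]
  [ 0  1  0  |  3 ]
  [ 0  0  1  |  0 ]
Reading off the last column: p = 4, q = 3, r = 0.

(4, 3, 0)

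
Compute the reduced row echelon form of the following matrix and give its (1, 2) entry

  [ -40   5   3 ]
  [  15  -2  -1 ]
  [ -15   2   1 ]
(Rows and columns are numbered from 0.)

-1

Multiply R1 by -1/40.
  [   1  -1/8  -3/40 ]
  [  15    -2     -1 ]
  [ -15     2      1 ]
Subtract 15 times R1 from R2.
  [   1  -1/8  -3/40 ]
  [   0  -1/8    1/8 ]
  [ -15     2      1 ]
Add 15 times R1 to R3.
  [ 1  -1/8  -3/40 ]
  [ 0  -1/8    1/8 ]
  [ 0   1/8   -1/8 ]
Multiply R2 by -8.
  [ 1  -1/8  -3/40 ]
  [ 0     1     -1 ]
  [ 0   1/8   -1/8 ]
Subtract 1/8 times R2 from R3.
  [ 1  -1/8  -3/40 ]
  [ 0     1     -1 ]
  [ 0     0      0 ]
Add 1/8 times R2 to R1.
  [ 1  0  -1/5 ]
  [ 0  1    -1 ]
  [ 0  0     0 ]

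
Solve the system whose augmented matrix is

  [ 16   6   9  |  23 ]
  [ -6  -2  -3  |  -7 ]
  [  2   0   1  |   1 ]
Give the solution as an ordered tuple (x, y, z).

Multiply ρ1 by 1/16.
  [  1  3/8  9/16  |  23/16 ]
  [ -6   -2    -3  |     -7 ]
  [  2    0     1  |      1 ]
Add 6 times ρ1 to ρ2.
  [ 1  3/8  9/16  |  23/16 ]
  [ 0  1/4   3/8  |   13/8 ]
  [ 2    0     1  |      1 ]
Subtract 2 times ρ1 from ρ3.
  [ 1   3/8  9/16  |  23/16 ]
  [ 0   1/4   3/8  |   13/8 ]
  [ 0  -3/4  -1/8  |  -15/8 ]
Multiply ρ2 by 4.
  [ 1   3/8  9/16  |  23/16 ]
  [ 0     1   3/2  |   13/2 ]
  [ 0  -3/4  -1/8  |  -15/8 ]
Add 3/4 times ρ2 to ρ3.
  [ 1  3/8  9/16  |  23/16 ]
  [ 0    1   3/2  |   13/2 ]
  [ 0    0     1  |      3 ]
Subtract 3/2 times ρ3 from ρ2.
  [ 1  3/8  9/16  |  23/16 ]
  [ 0    1     0  |      2 ]
  [ 0    0     1  |      3 ]
Subtract 9/16 times ρ3 from ρ1.
  [ 1  3/8  0  |  -1/4 ]
  [ 0    1  0  |     2 ]
  [ 0    0  1  |     3 ]
Subtract 3/8 times ρ2 from ρ1.
  [ 1  0  0  |  -1 ]
  [ 0  1  0  |   2 ]
  [ 0  0  1  |   3 ]
Reading off the last column: x = -1, y = 2, z = 3.

(-1, 2, 3)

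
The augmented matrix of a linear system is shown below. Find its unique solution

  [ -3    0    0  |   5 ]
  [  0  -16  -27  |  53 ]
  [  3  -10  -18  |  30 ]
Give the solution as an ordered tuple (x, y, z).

(-5/3, -1/2, -5/3)

r1 -> -1/3·r1
r3 -> r3 − 3·r1
r2 -> -1/16·r2
r3 -> r3 + 10·r2
r3 -> -8/9·r3
r2 -> r2 − 27/16·r3
Reading off the last column: x = -5/3, y = -1/2, z = -5/3.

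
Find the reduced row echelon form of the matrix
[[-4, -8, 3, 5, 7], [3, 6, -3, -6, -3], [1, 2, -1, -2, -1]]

R1 → -1/4·R1
R2 → R2 − 3·R1
R3 → R3 − R1
R2 → -4/3·R2
R3 → R3 + 1/4·R2
R1 → R1 + 3/4·R2

[[1, 2, 0, 1, -4], [0, 0, 1, 3, -3], [0, 0, 0, 0, 0]]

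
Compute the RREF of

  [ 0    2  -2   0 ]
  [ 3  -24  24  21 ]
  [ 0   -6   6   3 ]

[[1, 0, 0, 0], [0, 1, -1, 0], [0, 0, 0, 1]]

Swap R1 and R2.
  [ 3  -24  24  21 ]
  [ 0    2  -2   0 ]
  [ 0   -6   6   3 ]
Multiply R1 by 1/3.
  [ 1  -8   8  7 ]
  [ 0   2  -2  0 ]
  [ 0  -6   6  3 ]
Multiply R2 by 1/2.
  [ 1  -8   8  7 ]
  [ 0   1  -1  0 ]
  [ 0  -6   6  3 ]
Add 6 times R2 to R3.
  [ 1  -8   8  7 ]
  [ 0   1  -1  0 ]
  [ 0   0   0  3 ]
Multiply R3 by 1/3.
  [ 1  -8   8  7 ]
  [ 0   1  -1  0 ]
  [ 0   0   0  1 ]
Subtract 7 times R3 from R1.
  [ 1  -8   8  0 ]
  [ 0   1  -1  0 ]
  [ 0   0   0  1 ]
Add 8 times R2 to R1.
  [ 1  0   0  0 ]
  [ 0  1  -1  0 ]
  [ 0  0   0  1 ]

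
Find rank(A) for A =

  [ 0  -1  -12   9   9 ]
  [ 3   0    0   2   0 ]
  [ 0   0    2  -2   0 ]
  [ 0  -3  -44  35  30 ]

rank = 4

r1 ↔ r2
r1 := 1/3·r1
r2 := -1·r2
r4 := r4 + 3·r2
r3 := 1/2·r3
r4 := r4 + 8·r3
r4 := 1/3·r4
r2 := r2 + 9·r4
r2 := r2 − 12·r3
The reduced form has 4 nonzero rows.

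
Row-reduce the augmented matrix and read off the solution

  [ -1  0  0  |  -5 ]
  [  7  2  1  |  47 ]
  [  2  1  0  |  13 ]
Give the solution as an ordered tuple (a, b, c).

Multiply R1 by -1.
Subtract 7 times R1 from R2.
Subtract 2 times R1 from R3.
Multiply R2 by 1/2.
Subtract R2 from R3.
Multiply R3 by -2.
Subtract 1/2 times R3 from R2.
Reading off the last column: a = 5, b = 3, c = 6.

(5, 3, 6)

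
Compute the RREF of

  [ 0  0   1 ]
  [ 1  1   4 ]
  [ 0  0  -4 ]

Swap ρ1 and ρ2.
  [ 1  1   4 ]
  [ 0  0   1 ]
  [ 0  0  -4 ]
Add 4 times ρ2 to ρ3.
  [ 1  1  4 ]
  [ 0  0  1 ]
  [ 0  0  0 ]
Subtract 4 times ρ2 from ρ1.
  [ 1  1  0 ]
  [ 0  0  1 ]
  [ 0  0  0 ]

[[1, 1, 0], [0, 0, 1], [0, 0, 0]]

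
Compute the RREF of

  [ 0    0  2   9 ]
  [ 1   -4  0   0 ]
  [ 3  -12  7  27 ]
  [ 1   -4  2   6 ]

[[1, -4, 0, 0], [0, 0, 1, 0], [0, 0, 0, 1], [0, 0, 0, 0]]

R1 <=> R2
  [ 1   -4  0   0 ]
  [ 0    0  2   9 ]
  [ 3  -12  7  27 ]
  [ 1   -4  2   6 ]
R3 ← R3 − 3·R1
  [ 1  -4  0   0 ]
  [ 0   0  2   9 ]
  [ 0   0  7  27 ]
  [ 1  -4  2   6 ]
R4 ← R4 − R1
  [ 1  -4  0   0 ]
  [ 0   0  2   9 ]
  [ 0   0  7  27 ]
  [ 0   0  2   6 ]
R2 ← 1/2·R2
  [ 1  -4  0    0 ]
  [ 0   0  1  9/2 ]
  [ 0   0  7   27 ]
  [ 0   0  2    6 ]
R3 ← R3 − 7·R2
  [ 1  -4  0     0 ]
  [ 0   0  1   9/2 ]
  [ 0   0  0  -9/2 ]
  [ 0   0  2     6 ]
R4 ← R4 − 2·R2
  [ 1  -4  0     0 ]
  [ 0   0  1   9/2 ]
  [ 0   0  0  -9/2 ]
  [ 0   0  0    -3 ]
R3 ← -2/9·R3
  [ 1  -4  0    0 ]
  [ 0   0  1  9/2 ]
  [ 0   0  0    1 ]
  [ 0   0  0   -3 ]
R4 ← R4 + 3·R3
  [ 1  -4  0    0 ]
  [ 0   0  1  9/2 ]
  [ 0   0  0    1 ]
  [ 0   0  0    0 ]
R2 ← R2 − 9/2·R3
  [ 1  -4  0  0 ]
  [ 0   0  1  0 ]
  [ 0   0  0  1 ]
  [ 0   0  0  0 ]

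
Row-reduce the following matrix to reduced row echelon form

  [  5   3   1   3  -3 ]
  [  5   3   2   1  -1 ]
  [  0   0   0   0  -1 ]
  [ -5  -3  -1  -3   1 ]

[[1, 3/5, 0, 1, 0], [0, 0, 1, -2, 0], [0, 0, 0, 0, 1], [0, 0, 0, 0, 0]]

r1 → 1/5·r1
  [  1  3/5  1/5  3/5  -3/5 ]
  [  5    3    2    1    -1 ]
  [  0    0    0    0    -1 ]
  [ -5   -3   -1   -3     1 ]
r2 → r2 − 5·r1
  [  1  3/5  1/5  3/5  -3/5 ]
  [  0    0    1   -2     2 ]
  [  0    0    0    0    -1 ]
  [ -5   -3   -1   -3     1 ]
r4 → r4 + 5·r1
  [ 1  3/5  1/5  3/5  -3/5 ]
  [ 0    0    1   -2     2 ]
  [ 0    0    0    0    -1 ]
  [ 0    0    0    0    -2 ]
r3 → -1·r3
  [ 1  3/5  1/5  3/5  -3/5 ]
  [ 0    0    1   -2     2 ]
  [ 0    0    0    0     1 ]
  [ 0    0    0    0    -2 ]
r4 → r4 + 2·r3
  [ 1  3/5  1/5  3/5  -3/5 ]
  [ 0    0    1   -2     2 ]
  [ 0    0    0    0     1 ]
  [ 0    0    0    0     0 ]
r2 → r2 − 2·r3
  [ 1  3/5  1/5  3/5  -3/5 ]
  [ 0    0    1   -2     0 ]
  [ 0    0    0    0     1 ]
  [ 0    0    0    0     0 ]
r1 → r1 + 3/5·r3
  [ 1  3/5  1/5  3/5  0 ]
  [ 0    0    1   -2  0 ]
  [ 0    0    0    0  1 ]
  [ 0    0    0    0  0 ]
r1 → r1 − 1/5·r2
  [ 1  3/5  0   1  0 ]
  [ 0    0  1  -2  0 ]
  [ 0    0  0   0  1 ]
  [ 0    0  0   0  0 ]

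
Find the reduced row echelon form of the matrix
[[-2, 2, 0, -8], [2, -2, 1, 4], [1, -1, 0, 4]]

[[1, -1, 0, 4], [0, 0, 1, -4], [0, 0, 0, 0]]

R1 := -1/2·R1
  [ 1  -1  0  4 ]
  [ 2  -2  1  4 ]
  [ 1  -1  0  4 ]
R2 := R2 − 2·R1
  [ 1  -1  0   4 ]
  [ 0   0  1  -4 ]
  [ 1  -1  0   4 ]
R3 := R3 − R1
  [ 1  -1  0   4 ]
  [ 0   0  1  -4 ]
  [ 0   0  0   0 ]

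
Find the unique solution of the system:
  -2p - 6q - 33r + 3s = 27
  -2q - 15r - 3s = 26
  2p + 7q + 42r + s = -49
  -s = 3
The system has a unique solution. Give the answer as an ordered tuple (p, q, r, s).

Form the augmented matrix and row-reduce:
  [ -2  -6  -33   3  |   27 ]
  [  0  -2  -15  -3  |   26 ]
  [  2   7   42   1  |  -49 ]
  [  0   0    0  -1  |    3 ]
r1 → -1/2·r1
  [ 1   3  33/2  -3/2  |  -27/2 ]
  [ 0  -2   -15    -3  |     26 ]
  [ 2   7    42     1  |    -49 ]
  [ 0   0     0    -1  |      3 ]
r3 → r3 − 2·r1
  [ 1   3  33/2  -3/2  |  -27/2 ]
  [ 0  -2   -15    -3  |     26 ]
  [ 0   1     9     4  |    -22 ]
  [ 0   0     0    -1  |      3 ]
r2 → -1/2·r2
  [ 1  3  33/2  -3/2  |  -27/2 ]
  [ 0  1  15/2   3/2  |    -13 ]
  [ 0  1     9     4  |    -22 ]
  [ 0  0     0    -1  |      3 ]
r3 → r3 − r2
  [ 1  3  33/2  -3/2  |  -27/2 ]
  [ 0  1  15/2   3/2  |    -13 ]
  [ 0  0   3/2   5/2  |     -9 ]
  [ 0  0     0    -1  |      3 ]
r3 → 2/3·r3
  [ 1  3  33/2  -3/2  |  -27/2 ]
  [ 0  1  15/2   3/2  |    -13 ]
  [ 0  0     1   5/3  |     -6 ]
  [ 0  0     0    -1  |      3 ]
r4 → -1·r4
  [ 1  3  33/2  -3/2  |  -27/2 ]
  [ 0  1  15/2   3/2  |    -13 ]
  [ 0  0     1   5/3  |     -6 ]
  [ 0  0     0     1  |     -3 ]
r3 → r3 − 5/3·r4
  [ 1  3  33/2  -3/2  |  -27/2 ]
  [ 0  1  15/2   3/2  |    -13 ]
  [ 0  0     1     0  |     -1 ]
  [ 0  0     0     1  |     -3 ]
r2 → r2 − 3/2·r4
  [ 1  3  33/2  -3/2  |  -27/2 ]
  [ 0  1  15/2     0  |  -17/2 ]
  [ 0  0     1     0  |     -1 ]
  [ 0  0     0     1  |     -3 ]
r1 → r1 + 3/2·r4
  [ 1  3  33/2  0  |    -18 ]
  [ 0  1  15/2  0  |  -17/2 ]
  [ 0  0     1  0  |     -1 ]
  [ 0  0     0  1  |     -3 ]
r2 → r2 − 15/2·r3
  [ 1  3  33/2  0  |  -18 ]
  [ 0  1     0  0  |   -1 ]
  [ 0  0     1  0  |   -1 ]
  [ 0  0     0  1  |   -3 ]
r1 → r1 − 33/2·r3
  [ 1  3  0  0  |  -3/2 ]
  [ 0  1  0  0  |    -1 ]
  [ 0  0  1  0  |    -1 ]
  [ 0  0  0  1  |    -3 ]
r1 → r1 − 3·r2
  [ 1  0  0  0  |  3/2 ]
  [ 0  1  0  0  |   -1 ]
  [ 0  0  1  0  |   -1 ]
  [ 0  0  0  1  |   -3 ]
Reading off the last column: p = 3/2, q = -1, r = -1, s = -3.

(3/2, -1, -1, -3)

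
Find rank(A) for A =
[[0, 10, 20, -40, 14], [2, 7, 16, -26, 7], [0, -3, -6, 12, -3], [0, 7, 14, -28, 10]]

rank = 3

r1 <-> r2
  [ 2   7  16  -26   7 ]
  [ 0  10  20  -40  14 ]
  [ 0  -3  -6   12  -3 ]
  [ 0   7  14  -28  10 ]
r1 := 1/2·r1
  [ 1  7/2   8  -13  7/2 ]
  [ 0   10  20  -40   14 ]
  [ 0   -3  -6   12   -3 ]
  [ 0    7  14  -28   10 ]
r2 := 1/10·r2
  [ 1  7/2   8  -13  7/2 ]
  [ 0    1   2   -4  7/5 ]
  [ 0   -3  -6   12   -3 ]
  [ 0    7  14  -28   10 ]
r3 := r3 + 3·r2
  [ 1  7/2   8  -13  7/2 ]
  [ 0    1   2   -4  7/5 ]
  [ 0    0   0    0  6/5 ]
  [ 0    7  14  -28   10 ]
r4 := r4 − 7·r2
  [ 1  7/2  8  -13  7/2 ]
  [ 0    1  2   -4  7/5 ]
  [ 0    0  0    0  6/5 ]
  [ 0    0  0    0  1/5 ]
r3 := 5/6·r3
  [ 1  7/2  8  -13  7/2 ]
  [ 0    1  2   -4  7/5 ]
  [ 0    0  0    0    1 ]
  [ 0    0  0    0  1/5 ]
r4 := r4 − 1/5·r3
  [ 1  7/2  8  -13  7/2 ]
  [ 0    1  2   -4  7/5 ]
  [ 0    0  0    0    1 ]
  [ 0    0  0    0    0 ]
r2 := r2 − 7/5·r3
  [ 1  7/2  8  -13  7/2 ]
  [ 0    1  2   -4    0 ]
  [ 0    0  0    0    1 ]
  [ 0    0  0    0    0 ]
r1 := r1 − 7/2·r3
  [ 1  7/2  8  -13  0 ]
  [ 0    1  2   -4  0 ]
  [ 0    0  0    0  1 ]
  [ 0    0  0    0  0 ]
r1 := r1 − 7/2·r2
  [ 1  0  1   1  0 ]
  [ 0  1  2  -4  0 ]
  [ 0  0  0   0  1 ]
  [ 0  0  0   0  0 ]
The reduced form has 3 nonzero rows.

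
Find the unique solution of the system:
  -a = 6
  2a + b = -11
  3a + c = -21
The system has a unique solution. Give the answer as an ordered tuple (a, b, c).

Form the augmented matrix and row-reduce:
  [ -1  0  0  |    6 ]
  [  2  1  0  |  -11 ]
  [  3  0  1  |  -21 ]
R1 -> -1·R1
  [ 1  0  0  |   -6 ]
  [ 2  1  0  |  -11 ]
  [ 3  0  1  |  -21 ]
R2 -> R2 − 2·R1
  [ 1  0  0  |   -6 ]
  [ 0  1  0  |    1 ]
  [ 3  0  1  |  -21 ]
R3 -> R3 − 3·R1
  [ 1  0  0  |  -6 ]
  [ 0  1  0  |   1 ]
  [ 0  0  1  |  -3 ]
Reading off the last column: a = -6, b = 1, c = -3.

(-6, 1, -3)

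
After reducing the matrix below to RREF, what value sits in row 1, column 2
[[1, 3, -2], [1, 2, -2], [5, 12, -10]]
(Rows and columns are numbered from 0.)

0

R2 → R2 − R1
  [ 1   3   -2 ]
  [ 0  -1    0 ]
  [ 5  12  -10 ]
R3 → R3 − 5·R1
  [ 1   3  -2 ]
  [ 0  -1   0 ]
  [ 0  -3   0 ]
R2 → -1·R2
  [ 1   3  -2 ]
  [ 0   1   0 ]
  [ 0  -3   0 ]
R3 → R3 + 3·R2
  [ 1  3  -2 ]
  [ 0  1   0 ]
  [ 0  0   0 ]
R1 → R1 − 3·R2
  [ 1  0  -2 ]
  [ 0  1   0 ]
  [ 0  0   0 ]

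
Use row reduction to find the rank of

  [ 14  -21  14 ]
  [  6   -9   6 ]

ρ1 -> 1/14·ρ1
ρ2 -> ρ2 − 6·ρ1
The reduced form has 1 nonzero row.

rank = 1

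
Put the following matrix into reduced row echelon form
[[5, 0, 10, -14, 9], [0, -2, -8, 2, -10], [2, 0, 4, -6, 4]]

[[1, 0, 2, 0, -1], [0, 1, 4, 0, 4], [0, 0, 0, 1, -1]]

Multiply ρ1 by 1/5.
  [ 1   0   2  -14/5  9/5 ]
  [ 0  -2  -8      2  -10 ]
  [ 2   0   4     -6    4 ]
Subtract 2 times ρ1 from ρ3.
  [ 1   0   2  -14/5  9/5 ]
  [ 0  -2  -8      2  -10 ]
  [ 0   0   0   -2/5  2/5 ]
Multiply ρ2 by -1/2.
  [ 1  0  2  -14/5  9/5 ]
  [ 0  1  4     -1    5 ]
  [ 0  0  0   -2/5  2/5 ]
Multiply ρ3 by -5/2.
  [ 1  0  2  -14/5  9/5 ]
  [ 0  1  4     -1    5 ]
  [ 0  0  0      1   -1 ]
Add ρ3 to ρ2.
  [ 1  0  2  -14/5  9/5 ]
  [ 0  1  4      0    4 ]
  [ 0  0  0      1   -1 ]
Add 14/5 times ρ3 to ρ1.
  [ 1  0  2  0  -1 ]
  [ 0  1  4  0   4 ]
  [ 0  0  0  1  -1 ]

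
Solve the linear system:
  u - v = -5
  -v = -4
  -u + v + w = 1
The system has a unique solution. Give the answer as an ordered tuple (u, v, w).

Form the augmented matrix and row-reduce:
  [  1  -1  0  |  -5 ]
  [  0  -1  0  |  -4 ]
  [ -1   1  1  |   1 ]
ρ3 := ρ3 + ρ1
  [ 1  -1  0  |  -5 ]
  [ 0  -1  0  |  -4 ]
  [ 0   0  1  |  -4 ]
ρ2 := -1·ρ2
  [ 1  -1  0  |  -5 ]
  [ 0   1  0  |   4 ]
  [ 0   0  1  |  -4 ]
ρ1 := ρ1 + ρ2
  [ 1  0  0  |  -1 ]
  [ 0  1  0  |   4 ]
  [ 0  0  1  |  -4 ]
Reading off the last column: u = -1, v = 4, w = -4.

(-1, 4, -4)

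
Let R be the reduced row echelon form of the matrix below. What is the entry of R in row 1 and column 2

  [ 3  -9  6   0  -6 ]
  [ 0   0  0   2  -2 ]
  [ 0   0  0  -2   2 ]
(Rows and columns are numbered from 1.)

-3

R1 → 1/3·R1
R2 → 1/2·R2
R3 → R3 + 2·R2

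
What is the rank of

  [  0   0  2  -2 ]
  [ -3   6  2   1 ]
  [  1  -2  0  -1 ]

rank = 2

R1 ↔ R2
  [ -3   6  2   1 ]
  [  0   0  2  -2 ]
  [  1  -2  0  -1 ]
R1 ← -1/3·R1
  [ 1  -2  -2/3  -1/3 ]
  [ 0   0     2    -2 ]
  [ 1  -2     0    -1 ]
R3 ← R3 − R1
  [ 1  -2  -2/3  -1/3 ]
  [ 0   0     2    -2 ]
  [ 0   0   2/3  -2/3 ]
R2 ← 1/2·R2
  [ 1  -2  -2/3  -1/3 ]
  [ 0   0     1    -1 ]
  [ 0   0   2/3  -2/3 ]
R3 ← R3 − 2/3·R2
  [ 1  -2  -2/3  -1/3 ]
  [ 0   0     1    -1 ]
  [ 0   0     0     0 ]
R1 ← R1 + 2/3·R2
  [ 1  -2  0  -1 ]
  [ 0   0  1  -1 ]
  [ 0   0  0   0 ]
The reduced form has 2 nonzero rows.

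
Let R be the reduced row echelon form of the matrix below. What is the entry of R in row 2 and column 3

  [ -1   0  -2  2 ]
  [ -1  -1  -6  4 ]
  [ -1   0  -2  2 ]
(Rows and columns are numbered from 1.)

Multiply ρ1 by -1.
  [  1   0   2  -2 ]
  [ -1  -1  -6   4 ]
  [ -1   0  -2   2 ]
Add ρ1 to ρ2.
  [  1   0   2  -2 ]
  [  0  -1  -4   2 ]
  [ -1   0  -2   2 ]
Add ρ1 to ρ3.
  [ 1   0   2  -2 ]
  [ 0  -1  -4   2 ]
  [ 0   0   0   0 ]
Multiply ρ2 by -1.
  [ 1  0  2  -2 ]
  [ 0  1  4  -2 ]
  [ 0  0  0   0 ]

4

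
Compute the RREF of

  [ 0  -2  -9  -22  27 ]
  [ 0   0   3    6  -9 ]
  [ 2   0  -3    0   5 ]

r1 ↔ r3
  [ 2   0  -3    0   5 ]
  [ 0   0   3    6  -9 ]
  [ 0  -2  -9  -22  27 ]
r1 -> 1/2·r1
  [ 1   0  -3/2    0  5/2 ]
  [ 0   0     3    6   -9 ]
  [ 0  -2    -9  -22   27 ]
r2 ↔ r3
  [ 1   0  -3/2    0  5/2 ]
  [ 0  -2    -9  -22   27 ]
  [ 0   0     3    6   -9 ]
r2 -> -1/2·r2
  [ 1  0  -3/2   0    5/2 ]
  [ 0  1   9/2  11  -27/2 ]
  [ 0  0     3   6     -9 ]
r3 -> 1/3·r3
  [ 1  0  -3/2   0    5/2 ]
  [ 0  1   9/2  11  -27/2 ]
  [ 0  0     1   2     -3 ]
r2 -> r2 − 9/2·r3
  [ 1  0  -3/2  0  5/2 ]
  [ 0  1     0  2    0 ]
  [ 0  0     1  2   -3 ]
r1 -> r1 + 3/2·r3
  [ 1  0  0  3  -2 ]
  [ 0  1  0  2   0 ]
  [ 0  0  1  2  -3 ]

[[1, 0, 0, 3, -2], [0, 1, 0, 2, 0], [0, 0, 1, 2, -3]]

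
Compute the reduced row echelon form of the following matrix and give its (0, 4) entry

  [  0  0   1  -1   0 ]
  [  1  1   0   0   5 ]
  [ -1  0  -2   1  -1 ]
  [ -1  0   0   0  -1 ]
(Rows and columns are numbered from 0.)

1

r1 <-> r2
  [  1  1   0   0   5 ]
  [  0  0   1  -1   0 ]
  [ -1  0  -2   1  -1 ]
  [ -1  0   0   0  -1 ]
r3 → r3 + r1
  [  1  1   0   0   5 ]
  [  0  0   1  -1   0 ]
  [  0  1  -2   1   4 ]
  [ -1  0   0   0  -1 ]
r4 → r4 + r1
  [ 1  1   0   0  5 ]
  [ 0  0   1  -1  0 ]
  [ 0  1  -2   1  4 ]
  [ 0  1   0   0  4 ]
r2 <-> r3
  [ 1  1   0   0  5 ]
  [ 0  1  -2   1  4 ]
  [ 0  0   1  -1  0 ]
  [ 0  1   0   0  4 ]
r4 → r4 − r2
  [ 1  1   0   0  5 ]
  [ 0  1  -2   1  4 ]
  [ 0  0   1  -1  0 ]
  [ 0  0   2  -1  0 ]
r4 → r4 − 2·r3
  [ 1  1   0   0  5 ]
  [ 0  1  -2   1  4 ]
  [ 0  0   1  -1  0 ]
  [ 0  0   0   1  0 ]
r3 → r3 + r4
  [ 1  1   0  0  5 ]
  [ 0  1  -2  1  4 ]
  [ 0  0   1  0  0 ]
  [ 0  0   0  1  0 ]
r2 → r2 − r4
  [ 1  1   0  0  5 ]
  [ 0  1  -2  0  4 ]
  [ 0  0   1  0  0 ]
  [ 0  0   0  1  0 ]
r2 → r2 + 2·r3
  [ 1  1  0  0  5 ]
  [ 0  1  0  0  4 ]
  [ 0  0  1  0  0 ]
  [ 0  0  0  1  0 ]
r1 → r1 − r2
  [ 1  0  0  0  1 ]
  [ 0  1  0  0  4 ]
  [ 0  0  1  0  0 ]
  [ 0  0  0  1  0 ]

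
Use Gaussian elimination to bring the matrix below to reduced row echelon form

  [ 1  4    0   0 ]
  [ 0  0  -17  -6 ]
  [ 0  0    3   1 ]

r2 := -1/17·r2
  [ 1  4  0     0 ]
  [ 0  0  1  6/17 ]
  [ 0  0  3     1 ]
r3 := r3 − 3·r2
  [ 1  4  0      0 ]
  [ 0  0  1   6/17 ]
  [ 0  0  0  -1/17 ]
r3 := -17·r3
  [ 1  4  0     0 ]
  [ 0  0  1  6/17 ]
  [ 0  0  0     1 ]
r2 := r2 − 6/17·r3
  [ 1  4  0  0 ]
  [ 0  0  1  0 ]
  [ 0  0  0  1 ]

[[1, 4, 0, 0], [0, 0, 1, 0], [0, 0, 0, 1]]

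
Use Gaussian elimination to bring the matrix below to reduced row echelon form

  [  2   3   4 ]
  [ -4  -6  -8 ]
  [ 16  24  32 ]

[[1, 3/2, 2], [0, 0, 0], [0, 0, 0]]

R1 ← 1/2·R1
  [  1  3/2   2 ]
  [ -4   -6  -8 ]
  [ 16   24  32 ]
R2 ← R2 + 4·R1
  [  1  3/2   2 ]
  [  0    0   0 ]
  [ 16   24  32 ]
R3 ← R3 − 16·R1
  [ 1  3/2  2 ]
  [ 0    0  0 ]
  [ 0    0  0 ]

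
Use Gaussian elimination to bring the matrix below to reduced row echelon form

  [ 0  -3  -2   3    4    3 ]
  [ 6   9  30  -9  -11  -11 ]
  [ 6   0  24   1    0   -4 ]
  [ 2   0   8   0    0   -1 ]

R1 ↔ R2
  [ 6   9  30  -9  -11  -11 ]
  [ 0  -3  -2   3    4    3 ]
  [ 6   0  24   1    0   -4 ]
  [ 2   0   8   0    0   -1 ]
R1 -> 1/6·R1
  [ 1  3/2   5  -3/2  -11/6  -11/6 ]
  [ 0   -3  -2     3      4      3 ]
  [ 6    0  24     1      0     -4 ]
  [ 2    0   8     0      0     -1 ]
R3 -> R3 − 6·R1
  [ 1  3/2   5  -3/2  -11/6  -11/6 ]
  [ 0   -3  -2     3      4      3 ]
  [ 0   -9  -6    10     11      7 ]
  [ 2    0   8     0      0     -1 ]
R4 -> R4 − 2·R1
  [ 1  3/2   5  -3/2  -11/6  -11/6 ]
  [ 0   -3  -2     3      4      3 ]
  [ 0   -9  -6    10     11      7 ]
  [ 0   -3  -2     3   11/3    8/3 ]
R2 -> -1/3·R2
  [ 1  3/2    5  -3/2  -11/6  -11/6 ]
  [ 0    1  2/3    -1   -4/3     -1 ]
  [ 0   -9   -6    10     11      7 ]
  [ 0   -3   -2     3   11/3    8/3 ]
R3 -> R3 + 9·R2
  [ 1  3/2    5  -3/2  -11/6  -11/6 ]
  [ 0    1  2/3    -1   -4/3     -1 ]
  [ 0    0    0     1     -1     -2 ]
  [ 0   -3   -2     3   11/3    8/3 ]
R4 -> R4 + 3·R2
  [ 1  3/2    5  -3/2  -11/6  -11/6 ]
  [ 0    1  2/3    -1   -4/3     -1 ]
  [ 0    0    0     1     -1     -2 ]
  [ 0    0    0     0   -1/3   -1/3 ]
R4 -> -3·R4
  [ 1  3/2    5  -3/2  -11/6  -11/6 ]
  [ 0    1  2/3    -1   -4/3     -1 ]
  [ 0    0    0     1     -1     -2 ]
  [ 0    0    0     0      1      1 ]
R3 -> R3 + R4
  [ 1  3/2    5  -3/2  -11/6  -11/6 ]
  [ 0    1  2/3    -1   -4/3     -1 ]
  [ 0    0    0     1      0     -1 ]
  [ 0    0    0     0      1      1 ]
R2 -> R2 + 4/3·R4
  [ 1  3/2    5  -3/2  -11/6  -11/6 ]
  [ 0    1  2/3    -1      0    1/3 ]
  [ 0    0    0     1      0     -1 ]
  [ 0    0    0     0      1      1 ]
R1 -> R1 + 11/6·R4
  [ 1  3/2    5  -3/2  0    0 ]
  [ 0    1  2/3    -1  0  1/3 ]
  [ 0    0    0     1  0   -1 ]
  [ 0    0    0     0  1    1 ]
R2 -> R2 + R3
  [ 1  3/2    5  -3/2  0     0 ]
  [ 0    1  2/3     0  0  -2/3 ]
  [ 0    0    0     1  0    -1 ]
  [ 0    0    0     0  1     1 ]
R1 -> R1 + 3/2·R3
  [ 1  3/2    5  0  0  -3/2 ]
  [ 0    1  2/3  0  0  -2/3 ]
  [ 0    0    0  1  0    -1 ]
  [ 0    0    0  0  1     1 ]
R1 -> R1 − 3/2·R2
  [ 1  0    4  0  0  -1/2 ]
  [ 0  1  2/3  0  0  -2/3 ]
  [ 0  0    0  1  0    -1 ]
  [ 0  0    0  0  1     1 ]

[[1, 0, 4, 0, 0, -1/2], [0, 1, 2/3, 0, 0, -2/3], [0, 0, 0, 1, 0, -1], [0, 0, 0, 0, 1, 1]]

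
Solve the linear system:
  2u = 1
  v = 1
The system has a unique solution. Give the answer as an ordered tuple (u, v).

Form the augmented matrix and row-reduce:
  [ 2  0  |  1 ]
  [ 0  1  |  1 ]
R1 ← 1/2·R1
  [ 1  0  |  1/2 ]
  [ 0  1  |    1 ]
Reading off the last column: u = 1/2, v = 1.

(1/2, 1)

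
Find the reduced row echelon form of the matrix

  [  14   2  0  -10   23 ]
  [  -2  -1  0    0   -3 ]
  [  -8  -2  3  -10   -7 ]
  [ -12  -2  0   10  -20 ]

[[1, 0, 0, 0, 3/2], [0, 1, 0, 0, 0], [0, 0, 1, 0, 1], [0, 0, 0, 1, -1/5]]

r1 -> 1/14·r1
r2 -> r2 + 2·r1
r3 -> r3 + 8·r1
r4 -> r4 + 12·r1
r2 -> -7/5·r2
r3 -> r3 + 6/7·r2
r4 -> r4 + 2/7·r2
r3 -> 1/3·r3
r4 -> 1/2·r4
r3 -> r3 + 14/3·r4
r2 -> r2 − 2·r4
r1 -> r1 + 5/7·r4
r1 -> r1 − 1/7·r2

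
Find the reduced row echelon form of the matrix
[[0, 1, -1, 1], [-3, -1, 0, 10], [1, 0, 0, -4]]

[[1, 0, 0, -4], [0, 1, 0, 2], [0, 0, 1, 1]]

R1 <-> R2
R1 → -1/3·R1
R3 → R3 − R1
R3 → R3 + 1/3·R2
R3 → -3·R3
R2 → R2 + R3
R1 → R1 − 1/3·R2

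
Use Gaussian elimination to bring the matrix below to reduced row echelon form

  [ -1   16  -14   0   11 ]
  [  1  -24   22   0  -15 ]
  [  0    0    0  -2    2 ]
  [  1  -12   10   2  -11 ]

Multiply ρ1 by -1.
  [ 1  -16  14   0  -11 ]
  [ 1  -24  22   0  -15 ]
  [ 0    0   0  -2    2 ]
  [ 1  -12  10   2  -11 ]
Subtract ρ1 from ρ2.
  [ 1  -16  14   0  -11 ]
  [ 0   -8   8   0   -4 ]
  [ 0    0   0  -2    2 ]
  [ 1  -12  10   2  -11 ]
Subtract ρ1 from ρ4.
  [ 1  -16  14   0  -11 ]
  [ 0   -8   8   0   -4 ]
  [ 0    0   0  -2    2 ]
  [ 0    4  -4   2    0 ]
Multiply ρ2 by -1/8.
  [ 1  -16  14   0  -11 ]
  [ 0    1  -1   0  1/2 ]
  [ 0    0   0  -2    2 ]
  [ 0    4  -4   2    0 ]
Subtract 4 times ρ2 from ρ4.
  [ 1  -16  14   0  -11 ]
  [ 0    1  -1   0  1/2 ]
  [ 0    0   0  -2    2 ]
  [ 0    0   0   2   -2 ]
Multiply ρ3 by -1/2.
  [ 1  -16  14  0  -11 ]
  [ 0    1  -1  0  1/2 ]
  [ 0    0   0  1   -1 ]
  [ 0    0   0  2   -2 ]
Subtract 2 times ρ3 from ρ4.
  [ 1  -16  14  0  -11 ]
  [ 0    1  -1  0  1/2 ]
  [ 0    0   0  1   -1 ]
  [ 0    0   0  0    0 ]
Add 16 times ρ2 to ρ1.
  [ 1  0  -2  0   -3 ]
  [ 0  1  -1  0  1/2 ]
  [ 0  0   0  1   -1 ]
  [ 0  0   0  0    0 ]

[[1, 0, -2, 0, -3], [0, 1, -1, 0, 1/2], [0, 0, 0, 1, -1], [0, 0, 0, 0, 0]]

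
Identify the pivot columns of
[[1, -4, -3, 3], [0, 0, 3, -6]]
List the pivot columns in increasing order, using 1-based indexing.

1, 3

R2 → 1/3·R2
R1 → R1 + 3·R2
Pivot columns are the columns containing a leading 1.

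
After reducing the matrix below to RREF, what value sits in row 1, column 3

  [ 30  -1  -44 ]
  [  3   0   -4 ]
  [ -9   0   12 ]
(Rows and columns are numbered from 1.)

Multiply R1 by 1/30.
  [  1  -1/30  -22/15 ]
  [  3      0      -4 ]
  [ -9      0      12 ]
Subtract 3 times R1 from R2.
  [  1  -1/30  -22/15 ]
  [  0   1/10     2/5 ]
  [ -9      0      12 ]
Add 9 times R1 to R3.
  [ 1  -1/30  -22/15 ]
  [ 0   1/10     2/5 ]
  [ 0  -3/10    -6/5 ]
Multiply R2 by 10.
  [ 1  -1/30  -22/15 ]
  [ 0      1       4 ]
  [ 0  -3/10    -6/5 ]
Add 3/10 times R2 to R3.
  [ 1  -1/30  -22/15 ]
  [ 0      1       4 ]
  [ 0      0       0 ]
Add 1/30 times R2 to R1.
  [ 1  0  -4/3 ]
  [ 0  1     4 ]
  [ 0  0     0 ]

-4/3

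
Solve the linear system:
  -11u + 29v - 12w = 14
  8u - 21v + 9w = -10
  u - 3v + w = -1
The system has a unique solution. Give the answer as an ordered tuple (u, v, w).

Form the augmented matrix and row-reduce:
  [ -11   29  -12  |   14 ]
  [   8  -21    9  |  -10 ]
  [   1   -3    1  |   -1 ]
Multiply ρ1 by -1/11.
  [ 1  -29/11  12/11  |  -14/11 ]
  [ 8     -21      9  |     -10 ]
  [ 1      -3      1  |      -1 ]
Subtract 8 times ρ1 from ρ2.
  [ 1  -29/11  12/11  |  -14/11 ]
  [ 0    1/11   3/11  |    2/11 ]
  [ 1      -3      1  |      -1 ]
Subtract ρ1 from ρ3.
  [ 1  -29/11  12/11  |  -14/11 ]
  [ 0    1/11   3/11  |    2/11 ]
  [ 0   -4/11  -1/11  |    3/11 ]
Multiply ρ2 by 11.
  [ 1  -29/11  12/11  |  -14/11 ]
  [ 0       1      3  |       2 ]
  [ 0   -4/11  -1/11  |    3/11 ]
Add 4/11 times ρ2 to ρ3.
  [ 1  -29/11  12/11  |  -14/11 ]
  [ 0       1      3  |       2 ]
  [ 0       0      1  |       1 ]
Subtract 3 times ρ3 from ρ2.
  [ 1  -29/11  12/11  |  -14/11 ]
  [ 0       1      0  |      -1 ]
  [ 0       0      1  |       1 ]
Subtract 12/11 times ρ3 from ρ1.
  [ 1  -29/11  0  |  -26/11 ]
  [ 0       1  0  |      -1 ]
  [ 0       0  1  |       1 ]
Add 29/11 times ρ2 to ρ1.
  [ 1  0  0  |  -5 ]
  [ 0  1  0  |  -1 ]
  [ 0  0  1  |   1 ]
Reading off the last column: u = -5, v = -1, w = 1.

(-5, -1, 1)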